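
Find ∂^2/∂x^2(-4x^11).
- 440 x^{9}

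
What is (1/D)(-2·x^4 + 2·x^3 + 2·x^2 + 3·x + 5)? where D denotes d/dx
- \frac{2 x^{5}}{5} + \frac{x^{4}}{2} + \frac{2 x^{3}}{3} + \frac{3 x^{2}}{2} + 5 x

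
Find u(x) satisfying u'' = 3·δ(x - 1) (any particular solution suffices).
\frac{3|x - 1|}{2}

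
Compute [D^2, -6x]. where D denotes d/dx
-12D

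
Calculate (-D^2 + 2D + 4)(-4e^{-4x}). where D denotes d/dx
80 e^{- 4 x}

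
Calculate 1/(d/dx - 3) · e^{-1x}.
- \frac{e^{- x}}{4}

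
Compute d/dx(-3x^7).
- 21 x^{6}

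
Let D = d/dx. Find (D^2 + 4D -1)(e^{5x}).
44 e^{5 x}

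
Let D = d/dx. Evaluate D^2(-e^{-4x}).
- 16 e^{- 4 x}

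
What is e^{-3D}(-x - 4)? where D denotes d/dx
- x - 1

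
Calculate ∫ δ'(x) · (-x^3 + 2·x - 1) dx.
-2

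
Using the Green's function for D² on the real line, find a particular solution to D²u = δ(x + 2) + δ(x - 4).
\frac{|x + 2|}{2} + \frac{|x - 4|}{2}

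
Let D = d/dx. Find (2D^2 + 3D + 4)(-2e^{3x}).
- 62 e^{3 x}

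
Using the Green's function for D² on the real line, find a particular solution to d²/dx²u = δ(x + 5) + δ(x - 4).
\frac{|x + 5|}{2} + \frac{|x - 4|}{2}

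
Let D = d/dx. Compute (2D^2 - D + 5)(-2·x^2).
- 10 x^{2} + 4 x - 8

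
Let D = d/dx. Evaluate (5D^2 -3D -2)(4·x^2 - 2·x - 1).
- 8 x^{2} - 20 x + 48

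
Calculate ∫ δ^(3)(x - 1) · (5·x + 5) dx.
0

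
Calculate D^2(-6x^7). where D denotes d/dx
- 252 x^{5}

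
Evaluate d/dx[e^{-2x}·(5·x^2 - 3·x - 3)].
\left(- 10 x^{2} + 16 x + 3\right) e^{- 2 x}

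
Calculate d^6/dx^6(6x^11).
1995840 x^{5}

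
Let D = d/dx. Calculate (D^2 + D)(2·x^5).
10 x^{3} \left(x + 4\right)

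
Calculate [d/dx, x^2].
2 x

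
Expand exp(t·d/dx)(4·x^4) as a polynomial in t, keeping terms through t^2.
4 x^{2} \left(6 t^{2} + 4 t x + x^{2}\right)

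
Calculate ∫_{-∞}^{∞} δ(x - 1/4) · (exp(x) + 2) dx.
e^{\frac{1}{4}} + 2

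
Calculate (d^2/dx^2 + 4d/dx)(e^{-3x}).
- 3 e^{- 3 x}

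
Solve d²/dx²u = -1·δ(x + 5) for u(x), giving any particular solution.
-\frac{|x + 5|}{2}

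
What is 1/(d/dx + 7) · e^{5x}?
\frac{e^{5 x}}{12}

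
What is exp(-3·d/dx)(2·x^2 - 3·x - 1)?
2 x^{2} - 15 x + 26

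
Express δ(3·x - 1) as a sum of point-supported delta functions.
\frac{\delta(x - 1/3)}{3}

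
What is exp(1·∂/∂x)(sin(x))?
\sin{\left(x + 1 \right)}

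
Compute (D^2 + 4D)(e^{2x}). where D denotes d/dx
12 e^{2 x}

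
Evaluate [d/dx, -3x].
-3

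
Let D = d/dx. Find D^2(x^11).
110 x^{9}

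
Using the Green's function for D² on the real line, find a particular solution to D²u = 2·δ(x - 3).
|x - 3|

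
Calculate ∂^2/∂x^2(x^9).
72 x^{7}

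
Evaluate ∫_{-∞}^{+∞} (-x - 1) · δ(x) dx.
-1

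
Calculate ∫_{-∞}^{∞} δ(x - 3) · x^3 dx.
27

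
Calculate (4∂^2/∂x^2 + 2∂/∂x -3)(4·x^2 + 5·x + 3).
- 12 x^{2} + x + 33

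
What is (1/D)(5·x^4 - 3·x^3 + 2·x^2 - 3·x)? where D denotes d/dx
x^{5} - \frac{3 x^{4}}{4} + \frac{2 x^{3}}{3} - \frac{3 x^{2}}{2}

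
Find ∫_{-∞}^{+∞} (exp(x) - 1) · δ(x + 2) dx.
-1 + e^{-2}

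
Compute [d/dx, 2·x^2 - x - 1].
4 x - 1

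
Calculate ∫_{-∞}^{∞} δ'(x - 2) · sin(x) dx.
- \cos{\left(2 \right)}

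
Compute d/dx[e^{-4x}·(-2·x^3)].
x^{2} \left(8 x - 6\right) e^{- 4 x}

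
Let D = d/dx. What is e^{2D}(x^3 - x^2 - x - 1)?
x^{3} + 5 x^{2} + 7 x + 1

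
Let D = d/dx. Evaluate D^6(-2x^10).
- 302400 x^{4}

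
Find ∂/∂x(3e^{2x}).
6 e^{2 x}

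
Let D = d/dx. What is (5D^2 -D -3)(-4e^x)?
- 4 e^{x}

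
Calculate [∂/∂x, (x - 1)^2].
2 x - 2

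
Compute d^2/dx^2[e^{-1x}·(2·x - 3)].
\left(2 x - 7\right) e^{- x}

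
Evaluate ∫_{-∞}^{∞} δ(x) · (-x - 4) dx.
-4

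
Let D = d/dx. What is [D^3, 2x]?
6D^{2}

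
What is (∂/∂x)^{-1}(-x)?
- \frac{x^{2}}{2}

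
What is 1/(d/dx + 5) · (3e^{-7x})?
- \frac{3 e^{- 7 x}}{2}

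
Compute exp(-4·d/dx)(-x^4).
- x^{4} + 16 x^{3} - 96 x^{2} + 256 x - 256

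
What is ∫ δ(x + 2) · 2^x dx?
\frac{1}{4}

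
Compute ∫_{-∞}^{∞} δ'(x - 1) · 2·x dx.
-2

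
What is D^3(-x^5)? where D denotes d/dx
- 60 x^{2}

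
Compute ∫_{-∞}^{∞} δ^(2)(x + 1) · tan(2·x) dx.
- \frac{8 \tan{\left(2 \right)}}{\cos^{2}{\left(2 \right)}}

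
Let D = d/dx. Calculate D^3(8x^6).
960 x^{3}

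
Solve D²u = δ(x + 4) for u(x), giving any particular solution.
\frac{|x + 4|}{2}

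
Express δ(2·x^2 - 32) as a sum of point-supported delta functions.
\frac{\delta(x - 4) + \delta(x + 4)}{16}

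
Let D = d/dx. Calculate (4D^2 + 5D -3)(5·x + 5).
10 - 15 x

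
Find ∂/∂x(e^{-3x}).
- 3 e^{- 3 x}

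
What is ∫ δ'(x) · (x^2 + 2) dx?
0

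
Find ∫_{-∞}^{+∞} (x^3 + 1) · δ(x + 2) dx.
-7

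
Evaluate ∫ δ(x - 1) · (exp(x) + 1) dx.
1 + e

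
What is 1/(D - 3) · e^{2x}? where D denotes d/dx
- e^{2 x}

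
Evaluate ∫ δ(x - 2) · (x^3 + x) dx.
10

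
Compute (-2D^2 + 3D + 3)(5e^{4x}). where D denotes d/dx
- 85 e^{4 x}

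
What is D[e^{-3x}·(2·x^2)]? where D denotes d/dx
2 x \left(2 - 3 x\right) e^{- 3 x}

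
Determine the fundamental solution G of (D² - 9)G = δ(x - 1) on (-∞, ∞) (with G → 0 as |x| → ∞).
-\frac{e^{-3|x - 1|}}{6}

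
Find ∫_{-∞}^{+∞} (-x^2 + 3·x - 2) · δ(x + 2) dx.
-12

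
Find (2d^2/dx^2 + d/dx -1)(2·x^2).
- 2 x^{2} + 4 x + 8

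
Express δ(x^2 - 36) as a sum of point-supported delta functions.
\frac{\delta(x - 6) + \delta(x + 6)}{12}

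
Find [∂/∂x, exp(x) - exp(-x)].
2 \cosh{\left(x \right)}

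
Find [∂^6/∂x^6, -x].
-6\frac{d^{5}}{dx^{5}}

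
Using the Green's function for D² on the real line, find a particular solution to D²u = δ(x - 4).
\frac{|x - 4|}{2}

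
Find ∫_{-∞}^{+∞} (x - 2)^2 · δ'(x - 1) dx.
2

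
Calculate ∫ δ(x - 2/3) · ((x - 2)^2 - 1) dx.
\frac{7}{9}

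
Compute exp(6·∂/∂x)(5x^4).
5 x^{4} + 120 x^{3} + 1080 x^{2} + 4320 x + 6480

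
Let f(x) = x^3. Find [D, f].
3 x^{2}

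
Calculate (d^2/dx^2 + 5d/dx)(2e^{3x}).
48 e^{3 x}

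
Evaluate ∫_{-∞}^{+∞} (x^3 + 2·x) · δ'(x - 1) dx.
-5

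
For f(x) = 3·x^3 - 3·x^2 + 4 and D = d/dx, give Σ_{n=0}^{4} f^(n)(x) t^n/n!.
3 t^{3} + t^{2} \left(9 x - 3\right) + 3 t x \left(3 x - 2\right) + 3 x^{3} - 3 x^{2} + 4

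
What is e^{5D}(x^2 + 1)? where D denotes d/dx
x^{2} + 10 x + 26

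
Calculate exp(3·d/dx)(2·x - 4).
2 x + 2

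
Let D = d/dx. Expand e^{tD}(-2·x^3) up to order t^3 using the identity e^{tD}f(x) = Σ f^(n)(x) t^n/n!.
- 2 t^{3} - 6 t^{2} x - 6 t x^{2} - 2 x^{3}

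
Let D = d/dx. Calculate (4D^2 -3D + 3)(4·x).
12 x - 12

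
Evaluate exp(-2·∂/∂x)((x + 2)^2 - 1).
x^{2} - 1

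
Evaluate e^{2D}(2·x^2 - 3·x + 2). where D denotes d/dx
2 x^{2} + 5 x + 4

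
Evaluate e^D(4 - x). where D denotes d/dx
3 - x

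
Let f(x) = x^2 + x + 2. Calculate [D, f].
2 x + 1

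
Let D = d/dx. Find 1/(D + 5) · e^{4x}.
\frac{e^{4 x}}{9}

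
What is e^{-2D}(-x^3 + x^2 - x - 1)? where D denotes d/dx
- x^{3} + 7 x^{2} - 17 x + 13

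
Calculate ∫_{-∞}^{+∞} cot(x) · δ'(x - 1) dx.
\frac{1}{\sin^{2}{\left(1 \right)}}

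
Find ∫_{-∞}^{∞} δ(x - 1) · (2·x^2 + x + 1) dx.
4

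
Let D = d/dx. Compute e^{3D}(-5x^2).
- 5 x^{2} - 30 x - 45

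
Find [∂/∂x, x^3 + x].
3 x^{2} + 1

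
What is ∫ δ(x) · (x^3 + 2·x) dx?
0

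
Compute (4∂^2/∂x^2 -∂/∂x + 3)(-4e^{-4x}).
- 284 e^{- 4 x}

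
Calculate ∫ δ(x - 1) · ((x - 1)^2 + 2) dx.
2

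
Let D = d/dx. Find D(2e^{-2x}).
- 4 e^{- 2 x}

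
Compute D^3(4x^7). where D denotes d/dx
840 x^{4}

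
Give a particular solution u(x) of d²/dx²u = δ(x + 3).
\frac{|x + 3|}{2}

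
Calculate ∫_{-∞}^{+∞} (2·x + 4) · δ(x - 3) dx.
10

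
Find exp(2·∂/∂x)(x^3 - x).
x^{3} + 6 x^{2} + 11 x + 6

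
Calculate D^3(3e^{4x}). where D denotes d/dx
192 e^{4 x}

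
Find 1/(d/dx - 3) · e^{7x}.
\frac{e^{7 x}}{4}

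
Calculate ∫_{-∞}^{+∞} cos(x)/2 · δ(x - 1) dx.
\frac{\cos{\left(1 \right)}}{2}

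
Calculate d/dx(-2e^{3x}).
- 6 e^{3 x}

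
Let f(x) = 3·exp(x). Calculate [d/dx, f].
3 e^{x}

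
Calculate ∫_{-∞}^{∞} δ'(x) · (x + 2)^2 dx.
-4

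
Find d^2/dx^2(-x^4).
- 12 x^{2}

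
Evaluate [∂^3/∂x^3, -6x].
-18\frac{d^{2}}{dx^{2}}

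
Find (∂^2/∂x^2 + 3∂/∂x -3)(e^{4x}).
25 e^{4 x}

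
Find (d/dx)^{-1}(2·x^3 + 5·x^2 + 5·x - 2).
\frac{x^{4}}{2} + \frac{5 x^{3}}{3} + \frac{5 x^{2}}{2} - 2 x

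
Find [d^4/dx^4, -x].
-4\frac{d^{3}}{dx^{3}}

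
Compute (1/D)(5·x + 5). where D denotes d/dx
\frac{5 x^{2}}{2} + 5 x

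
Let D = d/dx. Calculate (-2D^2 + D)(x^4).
4 x^{2} \left(x - 6\right)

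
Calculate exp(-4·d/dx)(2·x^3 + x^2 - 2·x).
2 x^{3} - 23 x^{2} + 86 x - 104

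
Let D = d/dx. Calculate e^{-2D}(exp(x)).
e^{x - 2}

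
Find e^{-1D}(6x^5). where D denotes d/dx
6 x^{5} - 30 x^{4} + 60 x^{3} - 60 x^{2} + 30 x - 6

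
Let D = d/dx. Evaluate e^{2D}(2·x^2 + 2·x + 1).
2 x^{2} + 10 x + 13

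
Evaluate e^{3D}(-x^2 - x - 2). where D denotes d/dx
- x^{2} - 7 x - 14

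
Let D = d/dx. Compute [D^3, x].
3D^{2}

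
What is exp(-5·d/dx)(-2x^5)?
- 2 x^{5} + 50 x^{4} - 500 x^{3} + 2500 x^{2} - 6250 x + 6250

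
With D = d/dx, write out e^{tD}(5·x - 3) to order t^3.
5 t + 5 x - 3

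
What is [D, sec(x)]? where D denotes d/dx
\tan{\left(x \right)} \sec{\left(x \right)}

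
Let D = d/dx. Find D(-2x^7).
- 14 x^{6}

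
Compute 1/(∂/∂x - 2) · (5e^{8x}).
\frac{5 e^{8 x}}{6}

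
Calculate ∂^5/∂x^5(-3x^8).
- 20160 x^{3}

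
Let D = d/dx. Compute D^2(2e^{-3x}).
18 e^{- 3 x}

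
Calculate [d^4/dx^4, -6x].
-24\frac{d^{3}}{dx^{3}}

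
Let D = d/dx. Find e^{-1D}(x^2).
x^{2} - 2 x + 1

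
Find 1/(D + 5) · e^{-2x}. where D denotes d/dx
\frac{e^{- 2 x}}{3}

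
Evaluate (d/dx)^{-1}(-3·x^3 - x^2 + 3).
- \frac{3 x^{4}}{4} - \frac{x^{3}}{3} + 3 x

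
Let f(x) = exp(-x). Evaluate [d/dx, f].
- e^{- x}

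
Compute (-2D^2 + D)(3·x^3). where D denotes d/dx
9 x \left(x - 4\right)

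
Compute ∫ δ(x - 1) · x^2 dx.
1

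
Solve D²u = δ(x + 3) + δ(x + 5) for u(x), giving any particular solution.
\frac{|x + 3|}{2} + \frac{|x + 5|}{2}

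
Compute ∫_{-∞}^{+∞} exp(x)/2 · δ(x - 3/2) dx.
\frac{e^{\frac{3}{2}}}{2}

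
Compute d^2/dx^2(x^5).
20 x^{3}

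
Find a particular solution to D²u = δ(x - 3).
\frac{|x - 3|}{2}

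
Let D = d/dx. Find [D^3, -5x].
-15D^{2}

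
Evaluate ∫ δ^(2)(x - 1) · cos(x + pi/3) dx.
- \cos{\left(1 + \frac{\pi}{3} \right)}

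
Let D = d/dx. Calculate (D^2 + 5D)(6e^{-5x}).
0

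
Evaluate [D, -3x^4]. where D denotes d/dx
- 12 x^{3}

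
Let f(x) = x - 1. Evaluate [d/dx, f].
1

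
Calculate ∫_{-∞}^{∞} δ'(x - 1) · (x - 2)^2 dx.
2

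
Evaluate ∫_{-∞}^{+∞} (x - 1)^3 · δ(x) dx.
-1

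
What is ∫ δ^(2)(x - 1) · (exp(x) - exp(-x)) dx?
2 \sinh{\left(1 \right)}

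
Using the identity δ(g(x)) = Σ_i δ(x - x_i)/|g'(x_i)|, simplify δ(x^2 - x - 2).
\frac{\delta(x - 2) + \delta(x + 1)}{3}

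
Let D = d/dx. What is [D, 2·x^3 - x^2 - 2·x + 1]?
6 x^{2} - 2 x - 2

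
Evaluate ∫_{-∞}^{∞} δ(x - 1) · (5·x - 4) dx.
1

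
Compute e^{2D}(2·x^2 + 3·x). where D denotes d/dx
2 x^{2} + 11 x + 14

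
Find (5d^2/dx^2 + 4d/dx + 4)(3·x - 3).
12 x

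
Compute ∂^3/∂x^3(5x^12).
6600 x^{9}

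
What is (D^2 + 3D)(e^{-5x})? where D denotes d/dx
10 e^{- 5 x}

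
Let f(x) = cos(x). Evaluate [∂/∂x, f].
- \sin{\left(x \right)}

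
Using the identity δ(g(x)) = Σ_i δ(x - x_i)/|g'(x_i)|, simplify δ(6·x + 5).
\frac{\delta(x + 5/6)}{6}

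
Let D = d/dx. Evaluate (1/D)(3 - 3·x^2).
- x^{3} + 3 x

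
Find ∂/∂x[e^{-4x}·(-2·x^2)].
4 x \left(2 x - 1\right) e^{- 4 x}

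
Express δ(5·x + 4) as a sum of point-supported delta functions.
\frac{\delta(x + 4/5)}{5}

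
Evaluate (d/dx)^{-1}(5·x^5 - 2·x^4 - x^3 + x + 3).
\frac{5 x^{6}}{6} - \frac{2 x^{5}}{5} - \frac{x^{4}}{4} + \frac{x^{2}}{2} + 3 x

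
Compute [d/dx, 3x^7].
21 x^{6}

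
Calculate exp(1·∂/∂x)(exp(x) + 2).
e^{x + 1} + 2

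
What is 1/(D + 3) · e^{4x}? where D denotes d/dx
\frac{e^{4 x}}{7}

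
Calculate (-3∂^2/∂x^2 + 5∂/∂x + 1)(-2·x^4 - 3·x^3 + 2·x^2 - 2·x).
- 2 x^{4} - 43 x^{3} + 29 x^{2} + 72 x - 22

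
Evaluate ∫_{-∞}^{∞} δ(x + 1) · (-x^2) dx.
-1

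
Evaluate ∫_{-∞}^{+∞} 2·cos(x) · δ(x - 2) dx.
2 \cos{\left(2 \right)}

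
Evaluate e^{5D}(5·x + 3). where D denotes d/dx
5 x + 28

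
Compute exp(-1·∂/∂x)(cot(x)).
\cot{\left(x - 1 \right)}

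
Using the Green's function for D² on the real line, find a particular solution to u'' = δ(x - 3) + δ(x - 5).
\frac{|x - 3|}{2} + \frac{|x - 5|}{2}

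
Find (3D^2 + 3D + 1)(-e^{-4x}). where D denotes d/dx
- 37 e^{- 4 x}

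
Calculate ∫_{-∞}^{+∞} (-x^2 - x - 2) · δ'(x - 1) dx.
3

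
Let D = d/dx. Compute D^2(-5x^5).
- 100 x^{3}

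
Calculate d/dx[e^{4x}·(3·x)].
\left(12 x + 3\right) e^{4 x}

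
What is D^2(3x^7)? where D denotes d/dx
126 x^{5}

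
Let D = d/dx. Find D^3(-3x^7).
- 630 x^{4}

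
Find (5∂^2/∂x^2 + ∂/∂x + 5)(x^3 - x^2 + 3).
5 x^{3} - 2 x^{2} + 28 x + 5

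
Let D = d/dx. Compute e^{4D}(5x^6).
5 x^{6} + 120 x^{5} + 1200 x^{4} + 6400 x^{3} + 19200 x^{2} + 30720 x + 20480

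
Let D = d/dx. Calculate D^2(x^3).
6 x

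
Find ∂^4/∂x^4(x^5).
120 x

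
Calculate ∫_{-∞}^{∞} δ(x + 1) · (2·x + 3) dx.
1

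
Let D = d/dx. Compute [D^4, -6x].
-24D^{3}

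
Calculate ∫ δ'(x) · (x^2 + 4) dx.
0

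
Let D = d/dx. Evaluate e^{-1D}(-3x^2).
- 3 x^{2} + 6 x - 3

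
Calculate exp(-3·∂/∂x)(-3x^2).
- 3 x^{2} + 18 x - 27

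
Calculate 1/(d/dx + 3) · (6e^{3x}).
e^{3 x}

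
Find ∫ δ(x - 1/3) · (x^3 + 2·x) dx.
\frac{19}{27}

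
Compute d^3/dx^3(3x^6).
360 x^{3}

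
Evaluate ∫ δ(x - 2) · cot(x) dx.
\cot{\left(2 \right)}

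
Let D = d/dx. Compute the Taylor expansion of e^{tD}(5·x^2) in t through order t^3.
5 t^{2} + 10 t x + 5 x^{2}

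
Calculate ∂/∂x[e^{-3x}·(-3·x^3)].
9 x^{2} \left(x - 1\right) e^{- 3 x}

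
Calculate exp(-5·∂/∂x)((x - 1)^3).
x^{3} - 18 x^{2} + 108 x - 216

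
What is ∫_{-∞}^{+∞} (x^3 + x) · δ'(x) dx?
-1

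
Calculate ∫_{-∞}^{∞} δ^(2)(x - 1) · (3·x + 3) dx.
0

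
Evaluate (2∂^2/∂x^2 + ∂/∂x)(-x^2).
- 2 x - 4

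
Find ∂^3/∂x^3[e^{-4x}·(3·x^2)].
24 \left(- 8 x^{2} + 12 x - 3\right) e^{- 4 x}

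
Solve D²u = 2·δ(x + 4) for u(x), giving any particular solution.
|x + 4|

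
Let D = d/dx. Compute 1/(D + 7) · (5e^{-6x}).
5 e^{- 6 x}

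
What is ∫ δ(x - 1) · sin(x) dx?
\sin{\left(1 \right)}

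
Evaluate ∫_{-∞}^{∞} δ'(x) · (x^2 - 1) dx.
0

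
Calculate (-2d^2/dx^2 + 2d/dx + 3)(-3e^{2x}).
3 e^{2 x}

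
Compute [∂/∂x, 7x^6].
42 x^{5}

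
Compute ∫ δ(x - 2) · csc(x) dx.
\csc{\left(2 \right)}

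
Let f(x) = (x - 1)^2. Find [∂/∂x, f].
2 x - 2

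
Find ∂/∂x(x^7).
7 x^{6}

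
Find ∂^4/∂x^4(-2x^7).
- 1680 x^{3}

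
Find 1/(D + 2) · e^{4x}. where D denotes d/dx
\frac{e^{4 x}}{6}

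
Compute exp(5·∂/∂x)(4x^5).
4 x^{5} + 100 x^{4} + 1000 x^{3} + 5000 x^{2} + 12500 x + 12500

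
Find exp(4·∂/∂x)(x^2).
x^{2} + 8 x + 16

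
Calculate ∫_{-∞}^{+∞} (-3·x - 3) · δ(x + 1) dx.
0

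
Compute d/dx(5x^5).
25 x^{4}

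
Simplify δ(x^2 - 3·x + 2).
\frac{\delta(x - 2) + \delta(x - 1)}{1}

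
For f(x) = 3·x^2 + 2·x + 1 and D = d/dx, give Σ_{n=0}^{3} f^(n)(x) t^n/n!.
3 t^{2} + 2 t \left(3 x + 1\right) + 3 x^{2} + 2 x + 1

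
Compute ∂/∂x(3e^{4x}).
12 e^{4 x}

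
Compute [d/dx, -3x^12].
- 36 x^{11}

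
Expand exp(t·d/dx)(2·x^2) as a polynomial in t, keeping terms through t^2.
2 t^{2} + 4 t x + 2 x^{2}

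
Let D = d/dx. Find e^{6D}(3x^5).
3 x^{5} + 90 x^{4} + 1080 x^{3} + 6480 x^{2} + 19440 x + 23328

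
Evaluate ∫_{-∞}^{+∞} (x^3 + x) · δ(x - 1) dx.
2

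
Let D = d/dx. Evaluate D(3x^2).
6 x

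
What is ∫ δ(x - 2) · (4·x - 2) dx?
6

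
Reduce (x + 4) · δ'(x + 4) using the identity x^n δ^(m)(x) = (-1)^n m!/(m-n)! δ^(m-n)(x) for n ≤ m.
-\delta(x + 4)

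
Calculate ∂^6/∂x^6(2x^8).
40320 x^{2}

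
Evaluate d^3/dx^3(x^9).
504 x^{6}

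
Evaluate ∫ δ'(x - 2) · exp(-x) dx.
e^{-2}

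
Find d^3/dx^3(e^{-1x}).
- e^{- x}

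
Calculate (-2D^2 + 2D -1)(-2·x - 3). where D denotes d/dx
2 x - 1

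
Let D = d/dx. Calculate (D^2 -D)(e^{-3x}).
12 e^{- 3 x}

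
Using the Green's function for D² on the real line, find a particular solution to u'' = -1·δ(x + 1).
-\frac{|x + 1|}{2}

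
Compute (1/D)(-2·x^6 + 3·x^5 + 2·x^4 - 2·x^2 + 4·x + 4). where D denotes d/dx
- \frac{2 x^{7}}{7} + \frac{x^{6}}{2} + \frac{2 x^{5}}{5} - \frac{2 x^{3}}{3} + 2 x^{2} + 4 x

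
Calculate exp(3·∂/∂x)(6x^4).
6 x^{4} + 72 x^{3} + 324 x^{2} + 648 x + 486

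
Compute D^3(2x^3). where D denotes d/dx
12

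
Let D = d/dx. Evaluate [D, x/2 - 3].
\frac{1}{2}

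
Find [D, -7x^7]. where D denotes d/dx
- 49 x^{6}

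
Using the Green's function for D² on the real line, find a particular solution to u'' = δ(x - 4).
\frac{|x - 4|}{2}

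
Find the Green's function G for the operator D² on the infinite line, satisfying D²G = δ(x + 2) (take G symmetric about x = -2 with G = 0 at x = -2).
\frac{|x + 2|}{2}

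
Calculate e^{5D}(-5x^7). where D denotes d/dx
- 5 x^{7} - 175 x^{6} - 2625 x^{5} - 21875 x^{4} - 109375 x^{3} - 328125 x^{2} - 546875 x - 390625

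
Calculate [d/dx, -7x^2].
- 14 x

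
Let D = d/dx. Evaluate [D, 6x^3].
18 x^{2}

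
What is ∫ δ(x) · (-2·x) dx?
0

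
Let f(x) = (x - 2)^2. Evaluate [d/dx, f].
2 x - 4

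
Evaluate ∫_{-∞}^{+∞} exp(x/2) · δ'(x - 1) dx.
- \frac{e^{\frac{1}{2}}}{2}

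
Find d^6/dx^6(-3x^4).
0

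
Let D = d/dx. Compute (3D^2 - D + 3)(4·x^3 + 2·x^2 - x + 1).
12 x^{3} - 6 x^{2} + 65 x + 16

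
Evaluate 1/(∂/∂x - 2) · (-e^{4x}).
- \frac{e^{4 x}}{2}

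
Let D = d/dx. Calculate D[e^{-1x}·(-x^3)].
x^{2} \left(x - 3\right) e^{- x}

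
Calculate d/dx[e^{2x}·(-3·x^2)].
6 x \left(- x - 1\right) e^{2 x}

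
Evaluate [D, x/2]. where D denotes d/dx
\frac{1}{2}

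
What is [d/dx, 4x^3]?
12 x^{2}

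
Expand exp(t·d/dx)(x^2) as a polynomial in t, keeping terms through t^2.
t^{2} + 2 t x + x^{2}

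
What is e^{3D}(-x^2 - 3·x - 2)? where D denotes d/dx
- x^{2} - 9 x - 20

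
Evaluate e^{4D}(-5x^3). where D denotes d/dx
- 5 x^{3} - 60 x^{2} - 240 x - 320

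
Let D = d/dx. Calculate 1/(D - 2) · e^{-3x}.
- \frac{e^{- 3 x}}{5}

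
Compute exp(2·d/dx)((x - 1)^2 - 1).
x \left(x + 2\right)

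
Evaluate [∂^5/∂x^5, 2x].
10\frac{d^{4}}{dx^{4}}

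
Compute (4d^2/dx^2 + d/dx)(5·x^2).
10 x + 40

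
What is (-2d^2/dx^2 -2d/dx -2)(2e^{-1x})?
- 4 e^{- x}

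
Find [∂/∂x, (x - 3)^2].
2 x - 6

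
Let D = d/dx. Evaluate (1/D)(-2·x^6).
- \frac{2 x^{7}}{7}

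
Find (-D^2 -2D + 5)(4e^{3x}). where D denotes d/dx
- 40 e^{3 x}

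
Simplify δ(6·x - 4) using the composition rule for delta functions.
\frac{\delta(x - 2/3)}{6}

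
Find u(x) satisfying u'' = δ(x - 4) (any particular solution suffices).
\frac{|x - 4|}{2}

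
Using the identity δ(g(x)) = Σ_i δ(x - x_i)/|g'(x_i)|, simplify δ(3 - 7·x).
\frac{\delta(x - 3/7)}{7}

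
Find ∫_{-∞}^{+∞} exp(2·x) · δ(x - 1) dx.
e^{2}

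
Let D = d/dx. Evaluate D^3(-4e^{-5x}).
500 e^{- 5 x}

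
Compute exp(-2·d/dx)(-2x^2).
- 2 x^{2} + 8 x - 8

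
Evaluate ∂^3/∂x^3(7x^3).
42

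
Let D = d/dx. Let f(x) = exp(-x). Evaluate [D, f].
- e^{- x}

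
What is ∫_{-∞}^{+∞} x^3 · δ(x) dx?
0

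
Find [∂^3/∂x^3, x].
3\frac{d^{2}}{dx^{2}}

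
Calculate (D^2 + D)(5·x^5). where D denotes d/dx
25 x^{3} \left(x + 4\right)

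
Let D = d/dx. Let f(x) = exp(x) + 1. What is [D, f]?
e^{x}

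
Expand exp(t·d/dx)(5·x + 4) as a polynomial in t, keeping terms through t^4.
5 t + 5 x + 4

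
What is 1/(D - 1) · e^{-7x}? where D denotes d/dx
- \frac{e^{- 7 x}}{8}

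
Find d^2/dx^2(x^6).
30 x^{4}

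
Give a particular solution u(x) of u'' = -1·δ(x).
-\frac{|x|}{2}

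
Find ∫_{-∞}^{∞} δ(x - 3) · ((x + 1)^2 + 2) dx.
18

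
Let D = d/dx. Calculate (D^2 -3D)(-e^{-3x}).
- 18 e^{- 3 x}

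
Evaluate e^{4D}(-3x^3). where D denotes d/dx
- 3 x^{3} - 36 x^{2} - 144 x - 192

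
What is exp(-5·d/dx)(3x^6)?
3 x^{6} - 90 x^{5} + 1125 x^{4} - 7500 x^{3} + 28125 x^{2} - 56250 x + 46875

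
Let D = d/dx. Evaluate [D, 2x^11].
22 x^{10}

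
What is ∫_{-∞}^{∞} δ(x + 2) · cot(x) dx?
- \cot{\left(2 \right)}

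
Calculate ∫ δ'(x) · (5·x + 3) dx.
-5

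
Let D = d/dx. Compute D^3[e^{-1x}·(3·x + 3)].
3 \left(2 - x\right) e^{- x}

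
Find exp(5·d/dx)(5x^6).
5 x^{6} + 150 x^{5} + 1875 x^{4} + 12500 x^{3} + 46875 x^{2} + 93750 x + 78125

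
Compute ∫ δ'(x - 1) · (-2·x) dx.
2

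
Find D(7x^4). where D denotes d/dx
28 x^{3}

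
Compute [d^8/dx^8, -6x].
-48\frac{d^{7}}{dx^{7}}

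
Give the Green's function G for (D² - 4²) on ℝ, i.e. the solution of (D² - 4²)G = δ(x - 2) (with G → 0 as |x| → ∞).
-\frac{e^{-4|x - 2|}}{8}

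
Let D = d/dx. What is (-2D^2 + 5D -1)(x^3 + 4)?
- x^{3} + 15 x^{2} - 12 x - 4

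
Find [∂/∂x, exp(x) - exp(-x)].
2 \cosh{\left(x \right)}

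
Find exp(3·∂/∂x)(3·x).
3 x + 9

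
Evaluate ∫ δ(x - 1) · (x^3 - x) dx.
0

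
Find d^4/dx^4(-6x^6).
- 2160 x^{2}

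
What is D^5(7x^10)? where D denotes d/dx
211680 x^{5}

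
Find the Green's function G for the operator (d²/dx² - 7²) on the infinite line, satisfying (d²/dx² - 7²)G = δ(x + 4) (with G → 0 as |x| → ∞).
-\frac{e^{-7|x + 4|}}{14}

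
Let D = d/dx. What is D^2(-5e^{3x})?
- 45 e^{3 x}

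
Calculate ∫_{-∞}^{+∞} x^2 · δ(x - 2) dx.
4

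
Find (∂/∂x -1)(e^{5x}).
4 e^{5 x}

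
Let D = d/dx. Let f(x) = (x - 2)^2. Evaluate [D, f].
2 x - 4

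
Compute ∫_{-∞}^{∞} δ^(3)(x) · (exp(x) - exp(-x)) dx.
-2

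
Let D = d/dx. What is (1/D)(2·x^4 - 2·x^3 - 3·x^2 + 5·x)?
\frac{2 x^{5}}{5} - \frac{x^{4}}{2} - x^{3} + \frac{5 x^{2}}{2}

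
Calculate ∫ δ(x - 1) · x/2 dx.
\frac{1}{2}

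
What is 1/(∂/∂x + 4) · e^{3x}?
\frac{e^{3 x}}{7}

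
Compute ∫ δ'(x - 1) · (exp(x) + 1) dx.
- e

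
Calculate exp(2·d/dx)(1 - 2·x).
- 2 x - 3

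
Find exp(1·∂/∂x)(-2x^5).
- 2 x^{5} - 10 x^{4} - 20 x^{3} - 20 x^{2} - 10 x - 2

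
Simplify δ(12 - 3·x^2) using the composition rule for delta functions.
\frac{\delta(x - 2) + \delta(x + 2)}{12}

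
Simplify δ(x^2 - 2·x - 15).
\frac{\delta(x - 5) + \delta(x + 3)}{8}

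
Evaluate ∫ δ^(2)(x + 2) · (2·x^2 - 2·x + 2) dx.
4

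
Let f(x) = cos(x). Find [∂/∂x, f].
- \sin{\left(x \right)}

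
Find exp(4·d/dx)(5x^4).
5 x^{4} + 80 x^{3} + 480 x^{2} + 1280 x + 1280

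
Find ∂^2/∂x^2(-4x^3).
- 24 x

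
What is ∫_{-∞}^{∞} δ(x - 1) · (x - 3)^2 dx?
4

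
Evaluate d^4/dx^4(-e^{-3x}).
- 81 e^{- 3 x}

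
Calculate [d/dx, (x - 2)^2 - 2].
2 x - 4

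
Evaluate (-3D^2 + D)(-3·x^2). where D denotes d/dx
18 - 6 x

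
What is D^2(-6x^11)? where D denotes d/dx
- 660 x^{9}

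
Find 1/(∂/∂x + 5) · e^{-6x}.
- e^{- 6 x}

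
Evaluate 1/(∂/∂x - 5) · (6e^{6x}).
6 e^{6 x}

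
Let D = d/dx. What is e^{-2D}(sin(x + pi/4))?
\sin{\left(x - 2 + \frac{\pi}{4} \right)}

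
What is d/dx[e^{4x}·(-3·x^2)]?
6 x \left(- 2 x - 1\right) e^{4 x}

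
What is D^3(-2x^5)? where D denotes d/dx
- 120 x^{2}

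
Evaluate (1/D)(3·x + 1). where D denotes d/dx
\frac{3 x^{2}}{2} + x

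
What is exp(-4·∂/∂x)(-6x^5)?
- 6 x^{5} + 120 x^{4} - 960 x^{3} + 3840 x^{2} - 7680 x + 6144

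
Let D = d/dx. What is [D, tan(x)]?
\frac{1}{\cos^{2}{\left(x \right)}}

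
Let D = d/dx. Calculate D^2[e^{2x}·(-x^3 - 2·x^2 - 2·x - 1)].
\left(- 4 x^{3} - 20 x^{2} - 30 x - 16\right) e^{2 x}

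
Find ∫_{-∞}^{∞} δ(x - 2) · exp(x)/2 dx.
\frac{e^{2}}{2}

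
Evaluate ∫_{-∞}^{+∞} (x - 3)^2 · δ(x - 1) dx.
4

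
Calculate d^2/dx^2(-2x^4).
- 24 x^{2}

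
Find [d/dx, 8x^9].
72 x^{8}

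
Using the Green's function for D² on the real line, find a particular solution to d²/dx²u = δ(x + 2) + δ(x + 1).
\frac{|x + 2|}{2} + \frac{|x + 1|}{2}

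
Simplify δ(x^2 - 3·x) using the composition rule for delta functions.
\frac{\delta(x - 3) + \delta(x)}{3}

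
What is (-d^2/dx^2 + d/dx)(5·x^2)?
10 x - 10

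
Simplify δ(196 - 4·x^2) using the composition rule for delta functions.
\frac{\delta(x - 7) + \delta(x + 7)}{56}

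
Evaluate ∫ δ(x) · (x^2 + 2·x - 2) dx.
-2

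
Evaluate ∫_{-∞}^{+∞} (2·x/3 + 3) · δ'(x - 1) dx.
- \frac{2}{3}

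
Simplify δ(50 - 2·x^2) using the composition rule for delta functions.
\frac{\delta(x - 5) + \delta(x + 5)}{20}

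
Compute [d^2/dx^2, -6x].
-12\frac{d}{dx}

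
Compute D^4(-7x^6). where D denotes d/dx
- 2520 x^{2}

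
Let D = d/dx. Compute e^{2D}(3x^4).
3 x^{4} + 24 x^{3} + 72 x^{2} + 96 x + 48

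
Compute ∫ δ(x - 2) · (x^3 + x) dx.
10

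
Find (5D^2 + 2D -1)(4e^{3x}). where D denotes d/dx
200 e^{3 x}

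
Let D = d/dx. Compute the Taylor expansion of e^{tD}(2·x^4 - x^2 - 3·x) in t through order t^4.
2 t^{4} + 8 t^{3} x + t^{2} \left(12 x^{2} - 1\right) - t \left(- 8 x^{3} + 2 x + 3\right) + 2 x^{4} - x^{2} - 3 x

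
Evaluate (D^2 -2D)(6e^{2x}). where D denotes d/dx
0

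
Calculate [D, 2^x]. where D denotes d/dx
2^{x} \log{\left(2 \right)}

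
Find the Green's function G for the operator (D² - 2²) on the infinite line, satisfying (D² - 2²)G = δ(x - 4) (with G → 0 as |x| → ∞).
-\frac{e^{-2|x - 4|}}{4}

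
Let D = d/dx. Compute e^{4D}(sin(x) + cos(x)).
\sqrt{2} \sin{\left(x + \frac{\pi}{4} + 4 \right)}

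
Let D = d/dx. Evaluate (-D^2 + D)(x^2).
2 x - 2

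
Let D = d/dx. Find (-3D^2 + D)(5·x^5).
25 x^{3} \left(x - 12\right)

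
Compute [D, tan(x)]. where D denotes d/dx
\frac{1}{\cos^{2}{\left(x \right)}}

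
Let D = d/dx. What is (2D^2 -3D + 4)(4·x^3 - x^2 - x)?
16 x^{3} - 40 x^{2} + 50 x - 1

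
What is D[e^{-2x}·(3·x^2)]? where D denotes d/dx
6 x \left(1 - x\right) e^{- 2 x}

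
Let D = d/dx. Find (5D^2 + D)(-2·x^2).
- 4 x - 20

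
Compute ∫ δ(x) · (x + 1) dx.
1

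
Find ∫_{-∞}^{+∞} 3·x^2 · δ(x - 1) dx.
3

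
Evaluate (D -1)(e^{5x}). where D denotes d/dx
4 e^{5 x}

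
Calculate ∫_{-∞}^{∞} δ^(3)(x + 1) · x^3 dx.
-6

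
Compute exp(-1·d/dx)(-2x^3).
- 2 x^{3} + 6 x^{2} - 6 x + 2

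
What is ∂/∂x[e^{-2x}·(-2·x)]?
2 \left(2 x - 1\right) e^{- 2 x}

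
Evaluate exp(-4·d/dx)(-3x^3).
- 3 x^{3} + 36 x^{2} - 144 x + 192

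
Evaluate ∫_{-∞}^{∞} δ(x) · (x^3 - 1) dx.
-1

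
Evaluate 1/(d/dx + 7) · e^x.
\frac{e^{x}}{8}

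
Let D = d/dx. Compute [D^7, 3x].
21D^{6}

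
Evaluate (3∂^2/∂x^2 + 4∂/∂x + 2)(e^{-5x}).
57 e^{- 5 x}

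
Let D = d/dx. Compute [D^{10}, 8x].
80D^{9}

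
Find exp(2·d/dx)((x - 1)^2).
x^{2} + 2 x + 1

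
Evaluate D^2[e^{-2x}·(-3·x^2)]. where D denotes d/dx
6 \left(- 2 x^{2} + 4 x - 1\right) e^{- 2 x}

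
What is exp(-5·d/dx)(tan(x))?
\tan{\left(x - 5 \right)}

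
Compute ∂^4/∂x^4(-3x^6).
- 1080 x^{2}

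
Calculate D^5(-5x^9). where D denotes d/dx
- 75600 x^{4}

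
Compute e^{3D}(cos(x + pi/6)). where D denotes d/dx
\cos{\left(x + \frac{\pi}{6} + 3 \right)}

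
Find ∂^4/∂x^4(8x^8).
13440 x^{4}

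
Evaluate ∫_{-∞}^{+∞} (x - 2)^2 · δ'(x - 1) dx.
2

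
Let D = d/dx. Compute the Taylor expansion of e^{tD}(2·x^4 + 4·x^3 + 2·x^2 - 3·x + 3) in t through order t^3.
t^{3} \left(8 x + 4\right) + t^{2} \left(12 x^{2} + 12 x + 2\right) + t \left(8 x^{3} + 12 x^{2} + 4 x - 3\right) + 2 x^{4} + 4 x^{3} + 2 x^{2} - 3 x + 3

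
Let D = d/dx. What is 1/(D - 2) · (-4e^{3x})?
- 4 e^{3 x}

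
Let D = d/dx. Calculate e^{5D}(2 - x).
- x - 3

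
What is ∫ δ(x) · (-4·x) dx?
0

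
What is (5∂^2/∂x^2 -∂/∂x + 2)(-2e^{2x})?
- 40 e^{2 x}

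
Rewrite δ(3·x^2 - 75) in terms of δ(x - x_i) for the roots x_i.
\frac{\delta(x - 5) + \delta(x + 5)}{30}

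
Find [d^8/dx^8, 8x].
64\frac{d^{7}}{dx^{7}}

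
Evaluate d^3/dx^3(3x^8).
1008 x^{5}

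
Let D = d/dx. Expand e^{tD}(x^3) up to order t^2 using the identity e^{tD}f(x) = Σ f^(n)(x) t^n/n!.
x \left(3 t^{2} + 3 t x + x^{2}\right)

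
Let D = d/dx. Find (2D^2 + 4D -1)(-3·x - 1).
3 x - 11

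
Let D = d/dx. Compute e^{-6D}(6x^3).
6 x^{3} - 108 x^{2} + 648 x - 1296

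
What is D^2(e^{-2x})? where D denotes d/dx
4 e^{- 2 x}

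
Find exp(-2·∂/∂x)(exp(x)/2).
\frac{e^{x - 2}}{2}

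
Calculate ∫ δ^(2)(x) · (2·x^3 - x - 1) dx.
0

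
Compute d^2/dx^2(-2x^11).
- 220 x^{9}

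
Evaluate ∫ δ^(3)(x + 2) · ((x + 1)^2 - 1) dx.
0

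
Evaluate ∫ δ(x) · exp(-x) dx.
1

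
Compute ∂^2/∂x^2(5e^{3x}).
45 e^{3 x}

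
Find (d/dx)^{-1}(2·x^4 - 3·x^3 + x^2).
\frac{2 x^{5}}{5} - \frac{3 x^{4}}{4} + \frac{x^{3}}{3}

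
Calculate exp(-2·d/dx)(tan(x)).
\tan{\left(x - 2 \right)}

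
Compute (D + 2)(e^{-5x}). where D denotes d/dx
- 3 e^{- 5 x}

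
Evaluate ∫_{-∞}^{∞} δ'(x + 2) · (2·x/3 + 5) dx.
- \frac{2}{3}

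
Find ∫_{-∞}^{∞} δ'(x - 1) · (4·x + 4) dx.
-4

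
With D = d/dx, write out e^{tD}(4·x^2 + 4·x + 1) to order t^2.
4 t^{2} + 4 t \left(2 x + 1\right) + 4 x^{2} + 4 x + 1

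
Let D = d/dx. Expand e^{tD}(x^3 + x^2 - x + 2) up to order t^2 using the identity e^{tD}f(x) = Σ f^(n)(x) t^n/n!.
t^{2} \left(3 x + 1\right) + t \left(3 x^{2} + 2 x - 1\right) + x^{3} + x^{2} - x + 2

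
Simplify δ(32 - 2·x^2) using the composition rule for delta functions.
\frac{\delta(x - 4) + \delta(x + 4)}{16}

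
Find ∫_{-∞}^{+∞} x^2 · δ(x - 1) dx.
1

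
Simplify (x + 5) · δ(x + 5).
0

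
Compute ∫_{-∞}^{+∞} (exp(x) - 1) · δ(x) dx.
0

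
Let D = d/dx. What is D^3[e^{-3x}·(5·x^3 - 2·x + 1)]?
3 \left(- 45 x^{3} + 135 x^{2} - 72 x - 17\right) e^{- 3 x}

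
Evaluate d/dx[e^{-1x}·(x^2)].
x \left(2 - x\right) e^{- x}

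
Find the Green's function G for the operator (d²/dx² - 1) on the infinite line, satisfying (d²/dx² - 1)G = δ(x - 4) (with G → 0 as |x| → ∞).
-\frac{e^{-|x - 4|}}{2}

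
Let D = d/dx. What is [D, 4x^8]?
32 x^{7}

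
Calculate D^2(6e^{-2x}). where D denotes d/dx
24 e^{- 2 x}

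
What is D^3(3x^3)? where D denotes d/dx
18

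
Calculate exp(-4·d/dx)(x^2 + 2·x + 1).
x^{2} - 6 x + 9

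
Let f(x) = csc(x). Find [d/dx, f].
- \cot{\left(x \right)} \csc{\left(x \right)}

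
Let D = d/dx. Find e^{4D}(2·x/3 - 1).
\frac{2 x}{3} + \frac{5}{3}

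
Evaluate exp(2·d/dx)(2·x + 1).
2 x + 5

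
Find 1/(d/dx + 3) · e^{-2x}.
e^{- 2 x}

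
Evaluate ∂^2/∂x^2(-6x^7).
- 252 x^{5}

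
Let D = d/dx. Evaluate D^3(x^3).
6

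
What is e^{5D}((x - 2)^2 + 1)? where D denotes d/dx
x^{2} + 6 x + 10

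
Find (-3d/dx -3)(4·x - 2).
- 12 x - 6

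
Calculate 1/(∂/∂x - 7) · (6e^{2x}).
- \frac{6 e^{2 x}}{5}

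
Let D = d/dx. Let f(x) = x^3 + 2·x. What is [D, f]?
3 x^{2} + 2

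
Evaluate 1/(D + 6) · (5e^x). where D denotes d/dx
\frac{5 e^{x}}{7}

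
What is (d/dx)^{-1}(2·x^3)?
\frac{x^{4}}{2}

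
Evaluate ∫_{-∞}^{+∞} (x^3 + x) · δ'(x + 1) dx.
-4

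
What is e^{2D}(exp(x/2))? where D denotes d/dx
e^{\frac{x}{2} + 1}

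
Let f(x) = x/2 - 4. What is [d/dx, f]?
\frac{1}{2}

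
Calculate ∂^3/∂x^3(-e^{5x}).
- 125 e^{5 x}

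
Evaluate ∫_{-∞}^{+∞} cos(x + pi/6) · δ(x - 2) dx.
\cos{\left(\frac{\pi}{6} + 2 \right)}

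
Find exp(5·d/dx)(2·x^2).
2 x^{2} + 20 x + 50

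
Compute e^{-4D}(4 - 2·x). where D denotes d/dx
12 - 2 x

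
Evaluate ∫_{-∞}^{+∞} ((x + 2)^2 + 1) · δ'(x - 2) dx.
-8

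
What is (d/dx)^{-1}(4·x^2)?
\frac{4 x^{3}}{3}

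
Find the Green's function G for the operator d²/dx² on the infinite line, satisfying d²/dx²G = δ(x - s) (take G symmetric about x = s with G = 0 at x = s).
\frac{|x - s|}{2}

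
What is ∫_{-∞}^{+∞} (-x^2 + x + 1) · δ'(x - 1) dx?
1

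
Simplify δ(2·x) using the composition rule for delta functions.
\frac{\delta(x)}{2}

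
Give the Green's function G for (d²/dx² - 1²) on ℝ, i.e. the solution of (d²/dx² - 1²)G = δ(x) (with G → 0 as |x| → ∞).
-\frac{e^{-|x|}}{2}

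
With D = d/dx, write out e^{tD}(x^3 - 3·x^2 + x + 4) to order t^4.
t^{3} + 3 t^{2} \left(x - 1\right) + t \left(3 x^{2} - 6 x + 1\right) + x^{3} - 3 x^{2} + x + 4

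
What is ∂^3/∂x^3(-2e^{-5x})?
250 e^{- 5 x}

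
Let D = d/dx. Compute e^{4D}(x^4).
x^{4} + 16 x^{3} + 96 x^{2} + 256 x + 256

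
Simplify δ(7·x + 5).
\frac{\delta(x + 5/7)}{7}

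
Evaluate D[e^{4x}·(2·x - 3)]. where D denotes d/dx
\left(8 x - 10\right) e^{4 x}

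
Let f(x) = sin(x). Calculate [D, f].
\cos{\left(x \right)}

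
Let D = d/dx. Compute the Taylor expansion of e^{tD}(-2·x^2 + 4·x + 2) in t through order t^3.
- 2 t^{2} - 4 t \left(x - 1\right) - 2 x^{2} + 4 x + 2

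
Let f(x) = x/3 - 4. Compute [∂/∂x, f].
\frac{1}{3}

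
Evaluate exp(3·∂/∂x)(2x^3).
2 x^{3} + 18 x^{2} + 54 x + 54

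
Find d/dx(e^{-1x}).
- e^{- x}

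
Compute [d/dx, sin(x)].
\cos{\left(x \right)}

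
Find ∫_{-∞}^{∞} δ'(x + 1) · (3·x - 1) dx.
-3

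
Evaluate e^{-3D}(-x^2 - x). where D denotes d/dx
- x^{2} + 5 x - 6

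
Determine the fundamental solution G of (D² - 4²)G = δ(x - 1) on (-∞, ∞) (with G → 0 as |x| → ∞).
-\frac{e^{-4|x - 1|}}{8}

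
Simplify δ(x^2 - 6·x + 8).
\frac{\delta(x - 4) + \delta(x - 2)}{2}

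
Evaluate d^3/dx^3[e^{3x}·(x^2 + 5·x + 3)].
\left(27 x^{2} + 189 x + 234\right) e^{3 x}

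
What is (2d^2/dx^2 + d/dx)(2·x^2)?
4 x + 8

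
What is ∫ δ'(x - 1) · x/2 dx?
- \frac{1}{2}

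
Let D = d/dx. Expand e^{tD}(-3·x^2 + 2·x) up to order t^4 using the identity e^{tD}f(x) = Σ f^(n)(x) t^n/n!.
- 3 t^{2} - 2 t \left(3 x - 1\right) - 3 x^{2} + 2 x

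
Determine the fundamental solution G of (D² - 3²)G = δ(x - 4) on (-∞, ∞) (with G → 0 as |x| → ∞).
-\frac{e^{-3|x - 4|}}{6}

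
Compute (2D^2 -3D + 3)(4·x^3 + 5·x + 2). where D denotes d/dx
12 x^{3} - 36 x^{2} + 63 x - 9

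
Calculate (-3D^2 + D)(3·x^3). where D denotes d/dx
9 x \left(x - 6\right)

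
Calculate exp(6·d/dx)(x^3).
x^{3} + 18 x^{2} + 108 x + 216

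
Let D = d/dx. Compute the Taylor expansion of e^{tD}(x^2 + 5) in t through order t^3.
t^{2} + 2 t x + x^{2} + 5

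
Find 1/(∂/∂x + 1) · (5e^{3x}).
\frac{5 e^{3 x}}{4}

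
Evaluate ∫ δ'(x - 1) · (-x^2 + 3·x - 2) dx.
-1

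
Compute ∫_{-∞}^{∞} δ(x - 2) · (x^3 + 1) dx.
9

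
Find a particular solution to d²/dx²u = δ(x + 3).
\frac{|x + 3|}{2}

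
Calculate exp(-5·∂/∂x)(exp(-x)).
e^{5 - x}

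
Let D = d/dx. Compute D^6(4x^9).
241920 x^{3}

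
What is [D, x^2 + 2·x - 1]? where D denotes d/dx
2 x + 2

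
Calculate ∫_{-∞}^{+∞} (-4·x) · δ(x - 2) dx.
-8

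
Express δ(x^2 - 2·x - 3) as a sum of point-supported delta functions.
\frac{\delta(x + 1) + \delta(x - 3)}{4}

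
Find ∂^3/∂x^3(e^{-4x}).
- 64 e^{- 4 x}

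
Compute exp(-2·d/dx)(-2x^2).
- 2 x^{2} + 8 x - 8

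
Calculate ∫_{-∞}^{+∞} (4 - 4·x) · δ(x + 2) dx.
12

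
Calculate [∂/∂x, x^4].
4 x^{3}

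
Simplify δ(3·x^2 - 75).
\frac{\delta(x - 5) + \delta(x + 5)}{30}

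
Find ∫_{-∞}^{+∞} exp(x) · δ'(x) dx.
-1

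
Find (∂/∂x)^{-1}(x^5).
\frac{x^{6}}{6}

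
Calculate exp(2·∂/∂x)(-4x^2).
- 4 x^{2} - 16 x - 16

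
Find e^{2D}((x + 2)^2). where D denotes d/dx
x^{2} + 8 x + 16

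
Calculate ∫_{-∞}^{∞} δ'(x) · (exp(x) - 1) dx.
-1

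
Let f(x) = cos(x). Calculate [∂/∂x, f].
- \sin{\left(x \right)}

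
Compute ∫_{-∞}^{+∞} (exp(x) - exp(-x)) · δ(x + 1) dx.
- 2 \sinh{\left(1 \right)}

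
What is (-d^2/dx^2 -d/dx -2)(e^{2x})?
- 8 e^{2 x}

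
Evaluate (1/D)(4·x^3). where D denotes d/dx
x^{4}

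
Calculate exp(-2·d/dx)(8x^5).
8 x^{5} - 80 x^{4} + 320 x^{3} - 640 x^{2} + 640 x - 256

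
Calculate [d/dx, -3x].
-3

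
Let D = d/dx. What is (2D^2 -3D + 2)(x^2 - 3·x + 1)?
2 x^{2} - 12 x + 15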